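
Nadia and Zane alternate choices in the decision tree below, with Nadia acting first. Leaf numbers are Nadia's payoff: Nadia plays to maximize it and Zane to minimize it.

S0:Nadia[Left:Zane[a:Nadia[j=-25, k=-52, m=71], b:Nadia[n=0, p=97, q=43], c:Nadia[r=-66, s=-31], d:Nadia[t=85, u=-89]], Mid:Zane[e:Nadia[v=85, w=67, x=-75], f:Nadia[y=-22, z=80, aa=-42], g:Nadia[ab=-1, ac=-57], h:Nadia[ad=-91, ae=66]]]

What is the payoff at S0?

a (Nadia): max(-25, -52, 71) = 71
b (Nadia): max(0, 97, 43) = 97
c (Nadia): max(-66, -31) = -31
d (Nadia): max(85, -89) = 85
Left (Zane): min(71, 97, -31, 85) = -31
e (Nadia): max(85, 67, -75) = 85
f (Nadia): max(-22, 80, -42) = 80
g (Nadia): max(-1, -57) = -1
h (Nadia): max(-91, 66) = 66
Mid (Zane): min(85, 80, -1, 66) = -1
S0 (Nadia): max(-31, -1) = -1

-1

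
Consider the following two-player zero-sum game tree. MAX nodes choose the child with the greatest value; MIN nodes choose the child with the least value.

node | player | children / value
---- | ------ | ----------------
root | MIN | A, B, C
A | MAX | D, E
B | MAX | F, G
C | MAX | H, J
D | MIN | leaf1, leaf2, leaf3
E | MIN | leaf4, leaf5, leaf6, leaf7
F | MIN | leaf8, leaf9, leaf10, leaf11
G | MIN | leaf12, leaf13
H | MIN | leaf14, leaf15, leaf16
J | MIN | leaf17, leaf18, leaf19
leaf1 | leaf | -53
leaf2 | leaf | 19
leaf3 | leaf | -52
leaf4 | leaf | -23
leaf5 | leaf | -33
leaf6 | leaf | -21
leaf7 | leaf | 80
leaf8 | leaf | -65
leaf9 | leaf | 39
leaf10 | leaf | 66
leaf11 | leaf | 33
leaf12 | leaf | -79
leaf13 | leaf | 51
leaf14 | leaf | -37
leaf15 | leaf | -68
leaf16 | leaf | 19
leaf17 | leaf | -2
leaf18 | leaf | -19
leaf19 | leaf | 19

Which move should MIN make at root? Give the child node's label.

B

D (MIN): min(-53, 19, -52) = -53
E (MIN): min(-23, -33, -21, 80) = -33
A (MAX): max(-53, -33) = -33
F (MIN): min(-65, 39, 66, 33) = -65
G (MIN): min(-79, 51) = -79
B (MAX): max(-65, -79) = -65
H (MIN): min(-37, -68, 19) = -68
J (MIN): min(-2, -19, 19) = -19
C (MAX): max(-68, -19) = -19
root (MIN): min(-33, -65, -19) = -65
MIN at root wants the lowest of {A=-33, B=-65, C=-19}, so chooses B.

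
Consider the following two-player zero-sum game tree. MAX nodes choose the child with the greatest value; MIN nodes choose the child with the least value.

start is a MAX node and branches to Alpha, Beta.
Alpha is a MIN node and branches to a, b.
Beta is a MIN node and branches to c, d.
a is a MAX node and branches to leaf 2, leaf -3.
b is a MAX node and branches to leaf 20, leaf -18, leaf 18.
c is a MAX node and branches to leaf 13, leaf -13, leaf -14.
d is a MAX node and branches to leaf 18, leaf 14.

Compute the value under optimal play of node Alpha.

a (MAX): max(2, -3) = 2
b (MAX): max(20, -18, 18) = 20
Alpha (MIN): min(2, 20) = 2

2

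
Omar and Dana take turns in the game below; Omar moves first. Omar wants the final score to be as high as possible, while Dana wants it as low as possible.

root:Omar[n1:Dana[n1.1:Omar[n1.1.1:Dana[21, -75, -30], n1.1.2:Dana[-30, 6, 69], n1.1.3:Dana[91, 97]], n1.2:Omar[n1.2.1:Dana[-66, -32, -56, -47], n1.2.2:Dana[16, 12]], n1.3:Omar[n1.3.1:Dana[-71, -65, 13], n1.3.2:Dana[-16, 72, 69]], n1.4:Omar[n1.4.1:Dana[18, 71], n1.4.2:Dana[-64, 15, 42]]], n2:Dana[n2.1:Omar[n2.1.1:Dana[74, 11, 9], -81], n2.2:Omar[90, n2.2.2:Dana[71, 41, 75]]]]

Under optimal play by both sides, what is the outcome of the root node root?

9

n1.1.1 (Dana): min(21, -75, -30) = -75
n1.1.2 (Dana): min(-30, 6, 69) = -30
n1.1.3 (Dana): min(91, 97) = 91
n1.1 (Omar): max(-75, -30, 91) = 91
n1.2.1 (Dana): min(-66, -32, -56, -47) = -66
n1.2.2 (Dana): min(16, 12) = 12
n1.2 (Omar): max(-66, 12) = 12
n1.3.1 (Dana): min(-71, -65, 13) = -71
n1.3.2 (Dana): min(-16, 72, 69) = -16
n1.3 (Omar): max(-71, -16) = -16
n1.4.1 (Dana): min(18, 71) = 18
n1.4.2 (Dana): min(-64, 15, 42) = -64
n1.4 (Omar): max(18, -64) = 18
n1 (Dana): min(91, 12, -16, 18) = -16
n2.1.1 (Dana): min(74, 11, 9) = 9
n2.1 (Omar): max(9, -81) = 9
n2.2.2 (Dana): min(71, 41, 75) = 41
n2.2 (Omar): max(90, 41) = 90
n2 (Dana): min(9, 90) = 9
root (Omar): max(-16, 9) = 9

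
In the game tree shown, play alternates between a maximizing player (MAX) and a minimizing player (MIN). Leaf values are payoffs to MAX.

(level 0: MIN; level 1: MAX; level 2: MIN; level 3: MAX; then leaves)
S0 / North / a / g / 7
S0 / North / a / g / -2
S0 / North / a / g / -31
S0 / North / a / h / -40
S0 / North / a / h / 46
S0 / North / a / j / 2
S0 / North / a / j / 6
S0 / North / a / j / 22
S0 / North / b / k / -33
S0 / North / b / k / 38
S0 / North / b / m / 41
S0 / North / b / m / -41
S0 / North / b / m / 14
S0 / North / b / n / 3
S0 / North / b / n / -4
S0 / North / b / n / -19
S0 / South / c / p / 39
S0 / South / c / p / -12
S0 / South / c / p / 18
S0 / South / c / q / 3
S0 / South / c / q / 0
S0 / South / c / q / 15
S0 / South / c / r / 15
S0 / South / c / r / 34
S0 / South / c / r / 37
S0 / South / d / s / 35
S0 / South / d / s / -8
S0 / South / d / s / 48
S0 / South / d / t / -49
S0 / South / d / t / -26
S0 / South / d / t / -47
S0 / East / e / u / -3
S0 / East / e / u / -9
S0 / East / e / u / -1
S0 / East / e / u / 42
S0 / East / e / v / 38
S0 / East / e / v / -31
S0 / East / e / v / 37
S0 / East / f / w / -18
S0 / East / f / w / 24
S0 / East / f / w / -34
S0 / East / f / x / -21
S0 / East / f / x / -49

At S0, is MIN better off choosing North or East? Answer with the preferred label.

North

g (MAX): max(7, -2, -31) = 7
h (MAX): max(-40, 46) = 46
j (MAX): max(2, 6, 22) = 22
a (MIN): min(7, 46, 22) = 7
k (MAX): max(-33, 38) = 38
m (MAX): max(41, -41, 14) = 41
n (MAX): max(3, -4, -19) = 3
b (MIN): min(38, 41, 3) = 3
North (MAX): max(7, 3) = 7
u (MAX): max(-3, -9, -1, 42) = 42
v (MAX): max(38, -31, 37) = 38
e (MIN): min(42, 38) = 38
w (MAX): max(-18, 24, -34) = 24
x (MAX): max(-21, -49) = -21
f (MIN): min(24, -21) = -21
East (MAX): max(38, -21) = 38
MIN prefers the lower value; North=7, East=38. North is better since 7 < 38.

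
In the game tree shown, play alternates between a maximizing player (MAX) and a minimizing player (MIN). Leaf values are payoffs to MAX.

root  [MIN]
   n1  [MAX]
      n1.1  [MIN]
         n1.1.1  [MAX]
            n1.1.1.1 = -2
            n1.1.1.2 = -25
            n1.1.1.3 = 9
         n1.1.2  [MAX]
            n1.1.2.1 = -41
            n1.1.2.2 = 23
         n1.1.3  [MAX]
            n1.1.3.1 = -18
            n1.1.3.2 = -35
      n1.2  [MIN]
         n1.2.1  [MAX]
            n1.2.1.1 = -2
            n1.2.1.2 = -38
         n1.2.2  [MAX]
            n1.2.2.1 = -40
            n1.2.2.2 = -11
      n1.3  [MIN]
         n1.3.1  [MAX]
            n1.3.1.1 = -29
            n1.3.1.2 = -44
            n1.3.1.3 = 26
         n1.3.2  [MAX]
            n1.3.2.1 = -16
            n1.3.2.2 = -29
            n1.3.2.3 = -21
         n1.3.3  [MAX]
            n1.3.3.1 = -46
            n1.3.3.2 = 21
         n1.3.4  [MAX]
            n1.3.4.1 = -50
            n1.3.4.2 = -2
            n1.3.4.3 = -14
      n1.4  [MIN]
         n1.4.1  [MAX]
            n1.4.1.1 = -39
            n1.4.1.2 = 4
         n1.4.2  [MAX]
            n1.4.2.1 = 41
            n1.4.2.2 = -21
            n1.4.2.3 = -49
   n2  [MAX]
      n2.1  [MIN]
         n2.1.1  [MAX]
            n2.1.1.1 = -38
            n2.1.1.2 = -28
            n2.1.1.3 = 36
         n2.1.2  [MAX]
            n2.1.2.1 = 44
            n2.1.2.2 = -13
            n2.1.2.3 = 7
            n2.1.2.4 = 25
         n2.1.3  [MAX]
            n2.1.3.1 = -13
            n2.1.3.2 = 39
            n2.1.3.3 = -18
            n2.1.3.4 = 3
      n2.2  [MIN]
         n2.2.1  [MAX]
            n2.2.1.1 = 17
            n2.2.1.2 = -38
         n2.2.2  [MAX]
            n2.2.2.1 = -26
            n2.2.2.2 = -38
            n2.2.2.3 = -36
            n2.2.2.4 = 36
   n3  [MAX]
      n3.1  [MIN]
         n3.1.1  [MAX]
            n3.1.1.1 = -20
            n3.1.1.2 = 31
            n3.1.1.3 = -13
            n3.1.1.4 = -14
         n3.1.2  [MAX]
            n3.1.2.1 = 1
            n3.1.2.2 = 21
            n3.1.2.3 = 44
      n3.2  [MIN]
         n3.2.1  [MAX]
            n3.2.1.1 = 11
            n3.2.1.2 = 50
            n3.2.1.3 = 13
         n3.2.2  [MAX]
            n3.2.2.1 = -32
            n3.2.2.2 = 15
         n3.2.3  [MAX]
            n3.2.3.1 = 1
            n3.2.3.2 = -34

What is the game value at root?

n1.1.1 (MAX): max(-2, -25, 9) = 9
n1.1.2 (MAX): max(-41, 23) = 23
n1.1.3 (MAX): max(-18, -35) = -18
n1.1 (MIN): min(9, 23, -18) = -18
n1.2.1 (MAX): max(-2, -38) = -2
n1.2.2 (MAX): max(-40, -11) = -11
n1.2 (MIN): min(-2, -11) = -11
n1.3.1 (MAX): max(-29, -44, 26) = 26
n1.3.2 (MAX): max(-16, -29, -21) = -16
n1.3.3 (MAX): max(-46, 21) = 21
n1.3.4 (MAX): max(-50, -2, -14) = -2
n1.3 (MIN): min(26, -16, 21, -2) = -16
n1.4.1 (MAX): max(-39, 4) = 4
n1.4.2 (MAX): max(41, -21, -49) = 41
n1.4 (MIN): min(4, 41) = 4
n1 (MAX): max(-18, -11, -16, 4) = 4
n2.1.1 (MAX): max(-38, -28, 36) = 36
n2.1.2 (MAX): max(44, -13, 7, 25) = 44
n2.1.3 (MAX): max(-13, 39, -18, 3) = 39
n2.1 (MIN): min(36, 44, 39) = 36
n2.2.1 (MAX): max(17, -38) = 17
n2.2.2 (MAX): max(-26, -38, -36, 36) = 36
n2.2 (MIN): min(17, 36) = 17
n2 (MAX): max(36, 17) = 36
n3.1.1 (MAX): max(-20, 31, -13, -14) = 31
n3.1.2 (MAX): max(1, 21, 44) = 44
n3.1 (MIN): min(31, 44) = 31
n3.2.1 (MAX): max(11, 50, 13) = 50
n3.2.2 (MAX): max(-32, 15) = 15
n3.2.3 (MAX): max(1, -34) = 1
n3.2 (MIN): min(50, 15, 1) = 1
n3 (MAX): max(31, 1) = 31
root (MIN): min(4, 36, 31) = 4

4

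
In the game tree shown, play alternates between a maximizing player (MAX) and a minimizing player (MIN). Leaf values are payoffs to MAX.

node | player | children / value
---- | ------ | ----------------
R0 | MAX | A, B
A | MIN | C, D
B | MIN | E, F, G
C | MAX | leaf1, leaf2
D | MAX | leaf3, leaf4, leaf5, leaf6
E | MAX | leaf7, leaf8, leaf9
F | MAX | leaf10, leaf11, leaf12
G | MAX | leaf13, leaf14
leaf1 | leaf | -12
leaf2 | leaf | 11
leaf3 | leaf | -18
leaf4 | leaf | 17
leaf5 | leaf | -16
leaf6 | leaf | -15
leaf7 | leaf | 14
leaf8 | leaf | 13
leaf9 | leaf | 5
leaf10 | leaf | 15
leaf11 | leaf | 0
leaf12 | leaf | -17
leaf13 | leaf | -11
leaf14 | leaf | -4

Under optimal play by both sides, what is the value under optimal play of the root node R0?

C (MAX): max(-12, 11) = 11
D (MAX): max(-18, 17, -16, -15) = 17
A (MIN): min(11, 17) = 11
E (MAX): max(14, 13, 5) = 14
F (MAX): max(15, 0, -17) = 15
G (MAX): max(-11, -4) = -4
B (MIN): min(14, 15, -4) = -4
R0 (MAX): max(11, -4) = 11

11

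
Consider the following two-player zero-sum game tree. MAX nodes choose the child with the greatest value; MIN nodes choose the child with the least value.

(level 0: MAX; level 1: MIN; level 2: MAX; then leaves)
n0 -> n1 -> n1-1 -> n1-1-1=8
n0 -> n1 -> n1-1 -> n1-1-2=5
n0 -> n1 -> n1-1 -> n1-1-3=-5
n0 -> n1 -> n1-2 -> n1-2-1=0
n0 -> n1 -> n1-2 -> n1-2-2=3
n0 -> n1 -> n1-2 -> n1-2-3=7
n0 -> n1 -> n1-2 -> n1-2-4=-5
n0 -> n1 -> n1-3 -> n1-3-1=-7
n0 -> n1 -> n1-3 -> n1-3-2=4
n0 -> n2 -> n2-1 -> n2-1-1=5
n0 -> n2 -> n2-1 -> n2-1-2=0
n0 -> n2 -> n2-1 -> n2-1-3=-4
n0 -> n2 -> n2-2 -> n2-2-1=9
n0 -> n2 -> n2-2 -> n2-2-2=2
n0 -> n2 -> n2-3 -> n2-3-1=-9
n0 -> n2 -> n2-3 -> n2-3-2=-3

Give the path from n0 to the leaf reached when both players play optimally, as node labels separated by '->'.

n0 -> n1 -> n1-3 -> n1-3-2

n1-1 (MAX): max(8, 5, -5) = 8
n1-2 (MAX): max(0, 3, 7, -5) = 7
n1-3 (MAX): max(-7, 4) = 4
n1 (MIN): min(8, 7, 4) = 4
n2-1 (MAX): max(5, 0, -4) = 5
n2-2 (MAX): max(9, 2) = 9
n2-3 (MAX): max(-9, -3) = -3
n2 (MIN): min(5, 9, -3) = -3
n0 (MAX): max(4, -3) = 4
At n0, MAX picks n1 (highest: 4).
At n1, MIN picks n1-3 (lowest: 4).
At n1-3, MAX picks n1-3-2 (highest: 4).
Terminal value 4.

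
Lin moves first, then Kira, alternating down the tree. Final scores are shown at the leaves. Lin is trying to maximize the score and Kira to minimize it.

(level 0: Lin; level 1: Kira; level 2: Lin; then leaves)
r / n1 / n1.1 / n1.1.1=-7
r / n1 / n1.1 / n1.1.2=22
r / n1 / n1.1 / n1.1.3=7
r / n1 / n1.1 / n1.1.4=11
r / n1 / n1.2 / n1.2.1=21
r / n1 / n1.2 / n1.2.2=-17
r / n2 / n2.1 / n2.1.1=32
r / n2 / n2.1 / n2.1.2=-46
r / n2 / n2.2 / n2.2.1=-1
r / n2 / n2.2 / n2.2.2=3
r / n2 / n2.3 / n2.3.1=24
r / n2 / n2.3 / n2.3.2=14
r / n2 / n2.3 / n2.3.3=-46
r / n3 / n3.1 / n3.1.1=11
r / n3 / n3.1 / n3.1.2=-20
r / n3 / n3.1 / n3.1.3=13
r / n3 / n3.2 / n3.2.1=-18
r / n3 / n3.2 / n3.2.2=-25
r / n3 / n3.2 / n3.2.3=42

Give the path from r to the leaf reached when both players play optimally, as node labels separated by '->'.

r -> n1 -> n1.2 -> n1.2.1

n1.1 (Lin): max(-7, 22, 7, 11) = 22
n1.2 (Lin): max(21, -17) = 21
n1 (Kira): min(22, 21) = 21
n2.1 (Lin): max(32, -46) = 32
n2.2 (Lin): max(-1, 3) = 3
n2.3 (Lin): max(24, 14, -46) = 24
n2 (Kira): min(32, 3, 24) = 3
n3.1 (Lin): max(11, -20, 13) = 13
n3.2 (Lin): max(-18, -25, 42) = 42
n3 (Kira): min(13, 42) = 13
r (Lin): max(21, 3, 13) = 21
At r, Lin picks n1 (highest: 21).
At n1, Kira picks n1.2 (lowest: 21).
At n1.2, Lin picks n1.2.1 (highest: 21).
Terminal value 21.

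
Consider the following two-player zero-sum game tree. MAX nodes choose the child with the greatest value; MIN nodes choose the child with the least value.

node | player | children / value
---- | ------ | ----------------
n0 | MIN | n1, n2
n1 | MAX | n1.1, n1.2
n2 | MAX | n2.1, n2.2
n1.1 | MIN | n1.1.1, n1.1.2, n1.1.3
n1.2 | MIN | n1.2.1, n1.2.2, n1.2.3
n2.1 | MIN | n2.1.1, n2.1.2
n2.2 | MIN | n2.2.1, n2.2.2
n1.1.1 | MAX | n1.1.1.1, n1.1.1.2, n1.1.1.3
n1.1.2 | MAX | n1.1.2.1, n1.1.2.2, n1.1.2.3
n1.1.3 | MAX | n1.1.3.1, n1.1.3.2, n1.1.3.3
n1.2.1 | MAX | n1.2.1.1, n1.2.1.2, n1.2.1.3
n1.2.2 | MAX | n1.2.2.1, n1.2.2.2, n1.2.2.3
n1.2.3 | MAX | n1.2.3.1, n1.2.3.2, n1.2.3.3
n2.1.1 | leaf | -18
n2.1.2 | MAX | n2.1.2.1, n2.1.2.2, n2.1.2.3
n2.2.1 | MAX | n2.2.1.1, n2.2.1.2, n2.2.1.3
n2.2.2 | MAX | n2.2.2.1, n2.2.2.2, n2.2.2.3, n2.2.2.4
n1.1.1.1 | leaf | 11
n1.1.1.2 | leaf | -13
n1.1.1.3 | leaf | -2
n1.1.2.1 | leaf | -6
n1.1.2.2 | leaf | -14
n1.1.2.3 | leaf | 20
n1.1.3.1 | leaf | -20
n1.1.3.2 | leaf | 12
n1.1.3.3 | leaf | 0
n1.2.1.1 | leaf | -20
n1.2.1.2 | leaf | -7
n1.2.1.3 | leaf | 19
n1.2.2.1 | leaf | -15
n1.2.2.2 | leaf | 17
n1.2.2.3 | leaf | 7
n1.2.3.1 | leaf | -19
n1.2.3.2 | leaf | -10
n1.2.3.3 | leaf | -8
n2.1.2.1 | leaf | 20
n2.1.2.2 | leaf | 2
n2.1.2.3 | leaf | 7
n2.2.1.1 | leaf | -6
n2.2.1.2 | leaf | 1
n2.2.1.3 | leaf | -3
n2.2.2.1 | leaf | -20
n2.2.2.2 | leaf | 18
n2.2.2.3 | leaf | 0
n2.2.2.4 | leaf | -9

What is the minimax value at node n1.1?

n1.1.1 (MAX): max(11, -13, -2) = 11
n1.1.2 (MAX): max(-6, -14, 20) = 20
n1.1.3 (MAX): max(-20, 12, 0) = 12
n1.1 (MIN): min(11, 20, 12) = 11

11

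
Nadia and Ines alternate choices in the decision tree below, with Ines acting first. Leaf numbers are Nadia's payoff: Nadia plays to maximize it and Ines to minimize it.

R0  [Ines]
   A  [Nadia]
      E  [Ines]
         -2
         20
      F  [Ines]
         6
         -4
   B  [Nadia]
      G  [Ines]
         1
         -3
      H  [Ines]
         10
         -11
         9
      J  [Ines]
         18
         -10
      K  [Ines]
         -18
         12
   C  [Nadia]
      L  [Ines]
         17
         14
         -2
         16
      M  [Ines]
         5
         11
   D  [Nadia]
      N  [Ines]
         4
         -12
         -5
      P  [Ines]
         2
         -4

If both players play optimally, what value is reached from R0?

-4

E (Ines): min(-2, 20) = -2
F (Ines): min(6, -4) = -4
A (Nadia): max(-2, -4) = -2
G (Ines): min(1, -3) = -3
H (Ines): min(10, -11, 9) = -11
J (Ines): min(18, -10) = -10
K (Ines): min(-18, 12) = -18
B (Nadia): max(-3, -11, -10, -18) = -3
L (Ines): min(17, 14, -2, 16) = -2
M (Ines): min(5, 11) = 5
C (Nadia): max(-2, 5) = 5
N (Ines): min(4, -12, -5) = -12
P (Ines): min(2, -4) = -4
D (Nadia): max(-12, -4) = -4
R0 (Ines): min(-2, -3, 5, -4) = -4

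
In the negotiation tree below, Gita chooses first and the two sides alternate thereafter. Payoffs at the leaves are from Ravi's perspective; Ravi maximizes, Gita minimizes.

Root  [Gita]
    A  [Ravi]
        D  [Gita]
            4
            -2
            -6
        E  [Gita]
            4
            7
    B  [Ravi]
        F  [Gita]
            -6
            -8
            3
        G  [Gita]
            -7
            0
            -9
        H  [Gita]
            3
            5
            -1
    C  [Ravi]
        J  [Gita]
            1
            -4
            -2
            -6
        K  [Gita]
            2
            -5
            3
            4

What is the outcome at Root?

-5

D (Gita): min(4, -2, -6) = -6
E (Gita): min(4, 7) = 4
A (Ravi): max(-6, 4) = 4
F (Gita): min(-6, -8, 3) = -8
G (Gita): min(-7, 0, -9) = -9
H (Gita): min(3, 5, -1) = -1
B (Ravi): max(-8, -9, -1) = -1
J (Gita): min(1, -4, -2, -6) = -6
K (Gita): min(2, -5, 3, 4) = -5
C (Ravi): max(-6, -5) = -5
Root (Gita): min(4, -1, -5) = -5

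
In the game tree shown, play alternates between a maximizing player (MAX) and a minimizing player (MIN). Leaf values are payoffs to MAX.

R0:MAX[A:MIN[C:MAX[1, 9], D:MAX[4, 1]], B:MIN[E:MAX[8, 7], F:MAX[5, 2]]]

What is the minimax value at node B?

5

E (MAX): max(8, 7) = 8
F (MAX): max(5, 2) = 5
B (MIN): min(8, 5) = 5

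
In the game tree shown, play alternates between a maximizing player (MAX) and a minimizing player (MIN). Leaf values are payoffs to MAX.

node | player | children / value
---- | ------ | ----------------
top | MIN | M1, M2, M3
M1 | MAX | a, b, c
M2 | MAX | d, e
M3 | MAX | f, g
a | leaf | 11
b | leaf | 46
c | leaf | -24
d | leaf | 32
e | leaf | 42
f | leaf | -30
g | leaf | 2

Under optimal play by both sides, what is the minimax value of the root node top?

M1 (MAX): max(11, 46, -24) = 46
M2 (MAX): max(32, 42) = 42
M3 (MAX): max(-30, 2) = 2
top (MIN): min(46, 42, 2) = 2

2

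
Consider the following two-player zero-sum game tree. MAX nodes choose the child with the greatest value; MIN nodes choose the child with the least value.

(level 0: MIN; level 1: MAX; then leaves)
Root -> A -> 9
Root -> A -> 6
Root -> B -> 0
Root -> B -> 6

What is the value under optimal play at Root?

6

A (MAX): max(9, 6) = 9
B (MAX): max(0, 6) = 6
Root (MIN): min(9, 6) = 6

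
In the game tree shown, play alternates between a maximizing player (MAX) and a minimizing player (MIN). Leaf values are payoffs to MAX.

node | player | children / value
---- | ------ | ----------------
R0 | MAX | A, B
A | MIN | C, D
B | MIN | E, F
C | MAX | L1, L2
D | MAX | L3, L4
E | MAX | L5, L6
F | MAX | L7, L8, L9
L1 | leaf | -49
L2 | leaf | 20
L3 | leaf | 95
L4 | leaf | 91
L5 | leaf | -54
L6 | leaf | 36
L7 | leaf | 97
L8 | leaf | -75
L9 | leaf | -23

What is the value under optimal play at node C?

20

C (MAX): max(-49, 20) = 20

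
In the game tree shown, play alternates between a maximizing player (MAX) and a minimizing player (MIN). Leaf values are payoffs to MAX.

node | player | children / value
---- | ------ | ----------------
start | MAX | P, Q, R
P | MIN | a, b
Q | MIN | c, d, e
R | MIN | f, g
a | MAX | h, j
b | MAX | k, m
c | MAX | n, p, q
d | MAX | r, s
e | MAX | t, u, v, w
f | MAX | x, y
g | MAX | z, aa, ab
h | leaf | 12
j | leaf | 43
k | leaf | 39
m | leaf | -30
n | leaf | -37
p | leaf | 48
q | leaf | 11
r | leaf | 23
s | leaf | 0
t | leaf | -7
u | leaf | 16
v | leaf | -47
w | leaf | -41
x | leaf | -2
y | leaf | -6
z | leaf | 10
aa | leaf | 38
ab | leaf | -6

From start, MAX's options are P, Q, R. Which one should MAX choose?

P

a (MAX): max(12, 43) = 43
b (MAX): max(39, -30) = 39
P (MIN): min(43, 39) = 39
c (MAX): max(-37, 48, 11) = 48
d (MAX): max(23, 0) = 23
e (MAX): max(-7, 16, -47, -41) = 16
Q (MIN): min(48, 23, 16) = 16
f (MAX): max(-2, -6) = -2
g (MAX): max(10, 38, -6) = 38
R (MIN): min(-2, 38) = -2
start (MAX): max(39, 16, -2) = 39
MAX at start wants the highest of {P=39, Q=16, R=-2}, so chooses P.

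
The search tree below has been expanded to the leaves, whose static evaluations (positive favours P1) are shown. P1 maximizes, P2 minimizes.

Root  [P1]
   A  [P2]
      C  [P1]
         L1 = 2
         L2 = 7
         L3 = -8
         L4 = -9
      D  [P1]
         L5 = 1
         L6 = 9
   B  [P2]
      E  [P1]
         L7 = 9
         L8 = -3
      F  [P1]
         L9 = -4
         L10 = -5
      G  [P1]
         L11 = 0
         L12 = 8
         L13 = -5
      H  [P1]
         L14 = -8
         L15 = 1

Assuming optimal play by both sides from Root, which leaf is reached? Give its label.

C (P1): max(2, 7, -8, -9) = 7
D (P1): max(1, 9) = 9
A (P2): min(7, 9) = 7
E (P1): max(9, -3) = 9
F (P1): max(-4, -5) = -4
G (P1): max(0, 8, -5) = 8
H (P1): max(-8, 1) = 1
B (P2): min(9, -4, 8, 1) = -4
Root (P1): max(7, -4) = 7
At Root, P1 picks A (highest: 7).
At A, P2 picks C (lowest: 7).
At C, P1 picks L2 (highest: 7).
Terminal value 7.

L2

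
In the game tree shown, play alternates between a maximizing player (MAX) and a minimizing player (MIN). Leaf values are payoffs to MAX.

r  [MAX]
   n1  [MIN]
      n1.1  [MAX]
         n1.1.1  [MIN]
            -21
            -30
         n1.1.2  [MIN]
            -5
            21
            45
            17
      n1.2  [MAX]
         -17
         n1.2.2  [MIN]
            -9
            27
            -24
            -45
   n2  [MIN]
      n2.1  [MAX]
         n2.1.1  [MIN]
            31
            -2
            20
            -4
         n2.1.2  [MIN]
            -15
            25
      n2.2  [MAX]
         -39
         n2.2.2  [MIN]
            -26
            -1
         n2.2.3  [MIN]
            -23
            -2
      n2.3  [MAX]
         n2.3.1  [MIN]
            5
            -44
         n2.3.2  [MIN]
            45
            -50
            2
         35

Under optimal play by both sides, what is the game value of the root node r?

n1.1.1 (MIN): min(-21, -30) = -30
n1.1.2 (MIN): min(-5, 21, 45, 17) = -5
n1.1 (MAX): max(-30, -5) = -5
n1.2.2 (MIN): min(-9, 27, -24, -45) = -45
n1.2 (MAX): max(-17, -45) = -17
n1 (MIN): min(-5, -17) = -17
n2.1.1 (MIN): min(31, -2, 20, -4) = -4
n2.1.2 (MIN): min(-15, 25) = -15
n2.1 (MAX): max(-4, -15) = -4
n2.2.2 (MIN): min(-26, -1) = -26
n2.2.3 (MIN): min(-23, -2) = -23
n2.2 (MAX): max(-39, -26, -23) = -23
n2.3.1 (MIN): min(5, -44) = -44
n2.3.2 (MIN): min(45, -50, 2) = -50
n2.3 (MAX): max(-44, -50, 35) = 35
n2 (MIN): min(-4, -23, 35) = -23
r (MAX): max(-17, -23) = -17

-17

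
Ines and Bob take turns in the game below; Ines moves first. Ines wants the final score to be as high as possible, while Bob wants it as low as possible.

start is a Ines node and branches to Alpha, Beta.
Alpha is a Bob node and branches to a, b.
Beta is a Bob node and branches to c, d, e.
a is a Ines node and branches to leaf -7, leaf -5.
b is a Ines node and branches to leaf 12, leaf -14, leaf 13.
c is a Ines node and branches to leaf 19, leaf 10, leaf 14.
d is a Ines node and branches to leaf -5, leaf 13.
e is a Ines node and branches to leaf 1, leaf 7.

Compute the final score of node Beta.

7

c (Ines): max(19, 10, 14) = 19
d (Ines): max(-5, 13) = 13
e (Ines): max(1, 7) = 7
Beta (Bob): min(19, 13, 7) = 7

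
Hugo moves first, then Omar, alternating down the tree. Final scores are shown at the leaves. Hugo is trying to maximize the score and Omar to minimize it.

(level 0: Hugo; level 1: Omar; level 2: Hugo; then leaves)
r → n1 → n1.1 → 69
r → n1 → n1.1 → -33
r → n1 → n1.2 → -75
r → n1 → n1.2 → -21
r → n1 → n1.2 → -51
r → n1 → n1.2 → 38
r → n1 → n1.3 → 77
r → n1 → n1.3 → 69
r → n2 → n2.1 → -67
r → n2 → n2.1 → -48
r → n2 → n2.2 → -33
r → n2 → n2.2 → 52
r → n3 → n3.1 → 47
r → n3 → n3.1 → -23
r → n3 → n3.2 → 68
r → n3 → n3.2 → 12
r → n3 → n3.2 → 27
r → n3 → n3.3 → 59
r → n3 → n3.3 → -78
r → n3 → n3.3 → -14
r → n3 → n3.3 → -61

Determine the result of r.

n1.1 (Hugo): max(69, -33) = 69
n1.2 (Hugo): max(-75, -21, -51, 38) = 38
n1.3 (Hugo): max(77, 69) = 77
n1 (Omar): min(69, 38, 77) = 38
n2.1 (Hugo): max(-67, -48) = -48
n2.2 (Hugo): max(-33, 52) = 52
n2 (Omar): min(-48, 52) = -48
n3.1 (Hugo): max(47, -23) = 47
n3.2 (Hugo): max(68, 12, 27) = 68
n3.3 (Hugo): max(59, -78, -14, -61) = 59
n3 (Omar): min(47, 68, 59) = 47
r (Hugo): max(38, -48, 47) = 47

47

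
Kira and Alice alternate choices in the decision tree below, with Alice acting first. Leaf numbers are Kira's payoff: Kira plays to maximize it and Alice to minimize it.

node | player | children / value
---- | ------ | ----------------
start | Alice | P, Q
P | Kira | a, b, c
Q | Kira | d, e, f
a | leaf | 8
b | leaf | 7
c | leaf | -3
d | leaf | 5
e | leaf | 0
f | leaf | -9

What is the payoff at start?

5

P (Kira): max(8, 7, -3) = 8
Q (Kira): max(5, 0, -9) = 5
start (Alice): min(8, 5) = 5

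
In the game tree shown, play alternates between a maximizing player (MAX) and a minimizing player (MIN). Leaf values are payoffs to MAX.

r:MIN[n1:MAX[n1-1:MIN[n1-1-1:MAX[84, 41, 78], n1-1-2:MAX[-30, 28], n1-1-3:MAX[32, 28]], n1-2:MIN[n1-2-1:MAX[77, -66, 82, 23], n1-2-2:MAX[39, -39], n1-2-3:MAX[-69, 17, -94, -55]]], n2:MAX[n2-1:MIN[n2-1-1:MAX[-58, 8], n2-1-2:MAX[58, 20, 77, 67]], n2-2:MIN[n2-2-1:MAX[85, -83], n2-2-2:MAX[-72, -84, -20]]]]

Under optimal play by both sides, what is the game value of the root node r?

8

n1-1-1 (MAX): max(84, 41, 78) = 84
n1-1-2 (MAX): max(-30, 28) = 28
n1-1-3 (MAX): max(32, 28) = 32
n1-1 (MIN): min(84, 28, 32) = 28
n1-2-1 (MAX): max(77, -66, 82, 23) = 82
n1-2-2 (MAX): max(39, -39) = 39
n1-2-3 (MAX): max(-69, 17, -94, -55) = 17
n1-2 (MIN): min(82, 39, 17) = 17
n1 (MAX): max(28, 17) = 28
n2-1-1 (MAX): max(-58, 8) = 8
n2-1-2 (MAX): max(58, 20, 77, 67) = 77
n2-1 (MIN): min(8, 77) = 8
n2-2-1 (MAX): max(85, -83) = 85
n2-2-2 (MAX): max(-72, -84, -20) = -20
n2-2 (MIN): min(85, -20) = -20
n2 (MAX): max(8, -20) = 8
r (MIN): min(28, 8) = 8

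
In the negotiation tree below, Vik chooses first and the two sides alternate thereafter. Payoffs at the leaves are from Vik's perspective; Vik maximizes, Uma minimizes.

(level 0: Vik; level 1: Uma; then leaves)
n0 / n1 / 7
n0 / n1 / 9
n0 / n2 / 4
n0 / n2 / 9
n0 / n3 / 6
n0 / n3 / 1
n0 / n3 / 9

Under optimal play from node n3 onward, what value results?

1

n3 (Uma): min(6, 1, 9) = 1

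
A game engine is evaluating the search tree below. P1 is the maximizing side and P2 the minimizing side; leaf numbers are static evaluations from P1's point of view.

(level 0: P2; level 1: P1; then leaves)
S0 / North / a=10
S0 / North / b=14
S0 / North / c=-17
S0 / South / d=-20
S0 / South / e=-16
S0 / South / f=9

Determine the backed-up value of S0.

9

North (P1): max(10, 14, -17) = 14
South (P1): max(-20, -16, 9) = 9
S0 (P2): min(14, 9) = 9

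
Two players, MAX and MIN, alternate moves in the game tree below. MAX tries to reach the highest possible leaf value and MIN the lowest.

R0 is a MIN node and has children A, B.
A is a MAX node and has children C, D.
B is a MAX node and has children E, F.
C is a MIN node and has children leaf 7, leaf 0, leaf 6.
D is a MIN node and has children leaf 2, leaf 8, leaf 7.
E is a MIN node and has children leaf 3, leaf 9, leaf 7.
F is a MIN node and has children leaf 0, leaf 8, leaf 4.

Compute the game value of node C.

C (MIN): min(7, 0, 6) = 0

0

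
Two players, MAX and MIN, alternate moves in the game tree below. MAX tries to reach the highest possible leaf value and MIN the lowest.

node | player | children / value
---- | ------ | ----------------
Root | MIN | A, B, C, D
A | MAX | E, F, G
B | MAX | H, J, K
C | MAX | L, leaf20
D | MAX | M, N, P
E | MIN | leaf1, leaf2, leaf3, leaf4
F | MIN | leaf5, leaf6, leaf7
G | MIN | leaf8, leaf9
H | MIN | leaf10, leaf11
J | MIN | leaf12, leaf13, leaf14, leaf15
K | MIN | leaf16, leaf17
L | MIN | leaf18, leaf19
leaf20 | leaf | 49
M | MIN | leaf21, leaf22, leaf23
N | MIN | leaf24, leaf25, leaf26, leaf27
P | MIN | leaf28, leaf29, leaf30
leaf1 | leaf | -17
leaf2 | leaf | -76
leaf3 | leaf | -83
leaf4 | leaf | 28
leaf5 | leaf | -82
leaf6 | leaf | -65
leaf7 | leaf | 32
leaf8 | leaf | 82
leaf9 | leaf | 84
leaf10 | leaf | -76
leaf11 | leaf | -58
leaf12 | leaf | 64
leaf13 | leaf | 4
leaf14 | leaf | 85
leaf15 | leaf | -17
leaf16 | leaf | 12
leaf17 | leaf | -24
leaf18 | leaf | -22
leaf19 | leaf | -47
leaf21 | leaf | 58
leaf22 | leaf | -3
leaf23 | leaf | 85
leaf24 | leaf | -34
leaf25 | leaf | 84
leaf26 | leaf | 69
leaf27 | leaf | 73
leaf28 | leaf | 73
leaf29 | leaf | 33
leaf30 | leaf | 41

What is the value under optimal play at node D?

33

M (MIN): min(58, -3, 85) = -3
N (MIN): min(-34, 84, 69, 73) = -34
P (MIN): min(73, 33, 41) = 33
D (MAX): max(-3, -34, 33) = 33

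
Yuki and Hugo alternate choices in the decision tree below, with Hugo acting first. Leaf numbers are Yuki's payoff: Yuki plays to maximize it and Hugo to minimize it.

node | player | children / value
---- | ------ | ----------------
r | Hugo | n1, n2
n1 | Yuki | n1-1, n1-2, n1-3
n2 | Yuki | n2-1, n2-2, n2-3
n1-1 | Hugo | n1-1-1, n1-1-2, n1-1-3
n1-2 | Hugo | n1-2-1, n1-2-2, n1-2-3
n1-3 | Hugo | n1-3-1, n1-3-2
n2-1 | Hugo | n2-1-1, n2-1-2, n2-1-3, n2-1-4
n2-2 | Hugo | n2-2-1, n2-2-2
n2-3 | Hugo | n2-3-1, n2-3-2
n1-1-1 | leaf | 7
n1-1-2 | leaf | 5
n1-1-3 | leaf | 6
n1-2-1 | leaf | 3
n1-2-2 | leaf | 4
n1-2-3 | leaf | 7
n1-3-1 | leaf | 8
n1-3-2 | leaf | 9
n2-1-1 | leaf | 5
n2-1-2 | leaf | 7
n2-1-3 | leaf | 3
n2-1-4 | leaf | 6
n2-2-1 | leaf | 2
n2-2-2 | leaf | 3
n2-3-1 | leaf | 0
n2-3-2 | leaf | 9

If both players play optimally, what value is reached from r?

3

n1-1 (Hugo): min(7, 5, 6) = 5
n1-2 (Hugo): min(3, 4, 7) = 3
n1-3 (Hugo): min(8, 9) = 8
n1 (Yuki): max(5, 3, 8) = 8
n2-1 (Hugo): min(5, 7, 3, 6) = 3
n2-2 (Hugo): min(2, 3) = 2
n2-3 (Hugo): min(0, 9) = 0
n2 (Yuki): max(3, 2, 0) = 3
r (Hugo): min(8, 3) = 3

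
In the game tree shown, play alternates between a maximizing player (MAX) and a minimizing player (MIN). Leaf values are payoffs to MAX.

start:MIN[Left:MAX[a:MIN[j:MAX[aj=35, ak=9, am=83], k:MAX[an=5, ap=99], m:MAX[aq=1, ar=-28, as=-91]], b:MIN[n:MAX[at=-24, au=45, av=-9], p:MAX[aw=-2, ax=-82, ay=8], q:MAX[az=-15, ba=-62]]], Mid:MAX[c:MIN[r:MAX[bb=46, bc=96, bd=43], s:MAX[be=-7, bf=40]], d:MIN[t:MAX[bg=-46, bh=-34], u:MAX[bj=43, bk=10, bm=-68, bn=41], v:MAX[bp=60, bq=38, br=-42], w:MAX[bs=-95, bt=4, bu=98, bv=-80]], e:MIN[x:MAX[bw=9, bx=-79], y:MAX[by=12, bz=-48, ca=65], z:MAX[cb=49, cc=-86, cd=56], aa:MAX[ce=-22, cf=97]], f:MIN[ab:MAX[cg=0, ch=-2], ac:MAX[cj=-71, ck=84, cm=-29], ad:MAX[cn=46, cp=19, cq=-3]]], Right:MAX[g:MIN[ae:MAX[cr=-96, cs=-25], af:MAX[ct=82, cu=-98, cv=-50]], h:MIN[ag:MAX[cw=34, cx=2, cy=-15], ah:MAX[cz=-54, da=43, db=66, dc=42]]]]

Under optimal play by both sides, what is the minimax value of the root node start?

j (MAX): max(35, 9, 83) = 83
k (MAX): max(5, 99) = 99
m (MAX): max(1, -28, -91) = 1
a (MIN): min(83, 99, 1) = 1
n (MAX): max(-24, 45, -9) = 45
p (MAX): max(-2, -82, 8) = 8
q (MAX): max(-15, -62) = -15
b (MIN): min(45, 8, -15) = -15
Left (MAX): max(1, -15) = 1
r (MAX): max(46, 96, 43) = 96
s (MAX): max(-7, 40) = 40
c (MIN): min(96, 40) = 40
t (MAX): max(-46, -34) = -34
u (MAX): max(43, 10, -68, 41) = 43
v (MAX): max(60, 38, -42) = 60
w (MAX): max(-95, 4, 98, -80) = 98
d (MIN): min(-34, 43, 60, 98) = -34
x (MAX): max(9, -79) = 9
y (MAX): max(12, -48, 65) = 65
z (MAX): max(49, -86, 56) = 56
aa (MAX): max(-22, 97) = 97
e (MIN): min(9, 65, 56, 97) = 9
ab (MAX): max(0, -2) = 0
ac (MAX): max(-71, 84, -29) = 84
ad (MAX): max(46, 19, -3) = 46
f (MIN): min(0, 84, 46) = 0
Mid (MAX): max(40, -34, 9, 0) = 40
ae (MAX): max(-96, -25) = -25
af (MAX): max(82, -98, -50) = 82
g (MIN): min(-25, 82) = -25
ag (MAX): max(34, 2, -15) = 34
ah (MAX): max(-54, 43, 66, 42) = 66
h (MIN): min(34, 66) = 34
Right (MAX): max(-25, 34) = 34
start (MIN): min(1, 40, 34) = 1

1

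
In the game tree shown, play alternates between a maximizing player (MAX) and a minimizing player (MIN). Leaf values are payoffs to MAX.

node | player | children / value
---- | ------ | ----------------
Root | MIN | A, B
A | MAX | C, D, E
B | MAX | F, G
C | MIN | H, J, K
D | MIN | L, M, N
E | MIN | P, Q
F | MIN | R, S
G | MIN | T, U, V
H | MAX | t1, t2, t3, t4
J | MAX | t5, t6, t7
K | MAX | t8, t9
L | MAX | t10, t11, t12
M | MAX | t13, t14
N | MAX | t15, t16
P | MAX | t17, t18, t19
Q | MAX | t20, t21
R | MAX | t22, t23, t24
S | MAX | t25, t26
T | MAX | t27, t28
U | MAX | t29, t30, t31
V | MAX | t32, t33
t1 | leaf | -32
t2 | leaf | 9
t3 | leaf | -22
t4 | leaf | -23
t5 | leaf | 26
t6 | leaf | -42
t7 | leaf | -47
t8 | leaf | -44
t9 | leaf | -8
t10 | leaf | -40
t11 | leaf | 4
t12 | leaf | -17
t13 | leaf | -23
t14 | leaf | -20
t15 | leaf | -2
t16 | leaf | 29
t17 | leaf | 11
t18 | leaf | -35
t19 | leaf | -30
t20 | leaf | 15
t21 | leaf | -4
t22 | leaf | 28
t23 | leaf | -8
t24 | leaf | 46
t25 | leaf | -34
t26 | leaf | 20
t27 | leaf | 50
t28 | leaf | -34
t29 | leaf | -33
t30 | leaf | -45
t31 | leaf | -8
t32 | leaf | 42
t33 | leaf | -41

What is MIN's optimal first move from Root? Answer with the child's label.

A

H (MAX): max(-32, 9, -22, -23) = 9
J (MAX): max(26, -42, -47) = 26
K (MAX): max(-44, -8) = -8
C (MIN): min(9, 26, -8) = -8
L (MAX): max(-40, 4, -17) = 4
M (MAX): max(-23, -20) = -20
N (MAX): max(-2, 29) = 29
D (MIN): min(4, -20, 29) = -20
P (MAX): max(11, -35, -30) = 11
Q (MAX): max(15, -4) = 15
E (MIN): min(11, 15) = 11
A (MAX): max(-8, -20, 11) = 11
R (MAX): max(28, -8, 46) = 46
S (MAX): max(-34, 20) = 20
F (MIN): min(46, 20) = 20
T (MAX): max(50, -34) = 50
U (MAX): max(-33, -45, -8) = -8
V (MAX): max(42, -41) = 42
G (MIN): min(50, -8, 42) = -8
B (MAX): max(20, -8) = 20
Root (MIN): min(11, 20) = 11
MIN at Root wants the lowest of {A=11, B=20}, so chooses A.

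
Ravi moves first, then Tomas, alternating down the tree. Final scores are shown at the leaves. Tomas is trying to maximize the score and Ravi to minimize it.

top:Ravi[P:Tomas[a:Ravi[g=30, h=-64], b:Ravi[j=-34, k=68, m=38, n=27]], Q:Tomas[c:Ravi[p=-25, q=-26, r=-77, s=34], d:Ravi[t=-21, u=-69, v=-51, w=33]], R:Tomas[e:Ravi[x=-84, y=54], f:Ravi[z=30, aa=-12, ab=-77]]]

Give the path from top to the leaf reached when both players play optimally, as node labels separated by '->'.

top -> R -> f -> ab

a (Ravi): min(30, -64) = -64
b (Ravi): min(-34, 68, 38, 27) = -34
P (Tomas): max(-64, -34) = -34
c (Ravi): min(-25, -26, -77, 34) = -77
d (Ravi): min(-21, -69, -51, 33) = -69
Q (Tomas): max(-77, -69) = -69
e (Ravi): min(-84, 54) = -84
f (Ravi): min(30, -12, -77) = -77
R (Tomas): max(-84, -77) = -77
top (Ravi): min(-34, -69, -77) = -77
At top, Ravi picks R (lowest: -77).
At R, Tomas picks f (highest: -77).
At f, Ravi picks ab (lowest: -77).
Terminal value -77.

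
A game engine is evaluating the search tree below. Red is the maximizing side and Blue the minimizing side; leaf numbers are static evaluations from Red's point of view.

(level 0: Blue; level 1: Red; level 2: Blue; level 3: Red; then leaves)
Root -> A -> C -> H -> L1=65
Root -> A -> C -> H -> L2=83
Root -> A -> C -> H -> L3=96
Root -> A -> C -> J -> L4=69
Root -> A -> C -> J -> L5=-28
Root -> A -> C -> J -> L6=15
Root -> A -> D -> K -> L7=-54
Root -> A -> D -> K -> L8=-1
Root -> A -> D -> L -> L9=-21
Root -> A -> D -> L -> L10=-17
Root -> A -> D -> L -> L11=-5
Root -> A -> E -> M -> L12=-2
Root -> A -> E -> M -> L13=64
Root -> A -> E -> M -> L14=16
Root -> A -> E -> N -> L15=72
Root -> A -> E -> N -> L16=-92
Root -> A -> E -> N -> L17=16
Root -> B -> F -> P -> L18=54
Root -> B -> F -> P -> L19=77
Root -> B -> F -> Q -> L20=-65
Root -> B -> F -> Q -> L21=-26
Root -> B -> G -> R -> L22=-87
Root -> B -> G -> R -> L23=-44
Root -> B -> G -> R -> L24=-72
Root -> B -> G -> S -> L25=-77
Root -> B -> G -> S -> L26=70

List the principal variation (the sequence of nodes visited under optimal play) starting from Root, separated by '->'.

Root -> B -> F -> Q -> L21

H (Red): max(65, 83, 96) = 96
J (Red): max(69, -28, 15) = 69
C (Blue): min(96, 69) = 69
K (Red): max(-54, -1) = -1
L (Red): max(-21, -17, -5) = -5
D (Blue): min(-1, -5) = -5
M (Red): max(-2, 64, 16) = 64
N (Red): max(72, -92, 16) = 72
E (Blue): min(64, 72) = 64
A (Red): max(69, -5, 64) = 69
P (Red): max(54, 77) = 77
Q (Red): max(-65, -26) = -26
F (Blue): min(77, -26) = -26
R (Red): max(-87, -44, -72) = -44
S (Red): max(-77, 70) = 70
G (Blue): min(-44, 70) = -44
B (Red): max(-26, -44) = -26
Root (Blue): min(69, -26) = -26
At Root, Blue picks B (lowest: -26).
At B, Red picks F (highest: -26).
At F, Blue picks Q (lowest: -26).
At Q, Red picks L21 (highest: -26).
Terminal value -26.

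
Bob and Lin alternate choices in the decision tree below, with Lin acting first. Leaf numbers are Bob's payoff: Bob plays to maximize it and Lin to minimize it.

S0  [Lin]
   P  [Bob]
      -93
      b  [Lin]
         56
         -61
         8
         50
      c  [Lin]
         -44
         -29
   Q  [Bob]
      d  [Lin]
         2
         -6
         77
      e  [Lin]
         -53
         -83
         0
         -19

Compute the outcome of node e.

-83

e (Lin): min(-53, -83, 0, -19) = -83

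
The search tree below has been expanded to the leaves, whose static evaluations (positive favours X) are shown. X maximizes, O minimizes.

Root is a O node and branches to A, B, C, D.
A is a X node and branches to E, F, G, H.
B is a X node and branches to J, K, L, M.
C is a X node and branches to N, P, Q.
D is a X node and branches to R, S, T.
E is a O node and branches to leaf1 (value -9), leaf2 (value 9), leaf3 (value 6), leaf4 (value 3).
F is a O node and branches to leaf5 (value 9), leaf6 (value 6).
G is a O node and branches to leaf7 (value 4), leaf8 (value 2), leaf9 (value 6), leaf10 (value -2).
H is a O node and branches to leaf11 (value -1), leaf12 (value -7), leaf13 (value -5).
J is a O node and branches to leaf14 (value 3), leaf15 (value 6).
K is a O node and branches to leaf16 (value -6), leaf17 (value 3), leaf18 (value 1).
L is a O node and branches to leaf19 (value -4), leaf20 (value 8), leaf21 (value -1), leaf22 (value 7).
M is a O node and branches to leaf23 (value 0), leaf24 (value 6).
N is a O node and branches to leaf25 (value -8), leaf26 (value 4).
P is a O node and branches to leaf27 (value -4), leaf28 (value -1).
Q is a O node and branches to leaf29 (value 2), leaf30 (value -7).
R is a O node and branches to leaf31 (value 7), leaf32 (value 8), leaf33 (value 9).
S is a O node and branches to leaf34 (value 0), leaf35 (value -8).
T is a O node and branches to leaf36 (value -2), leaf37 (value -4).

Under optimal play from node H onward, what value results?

H (O): min(-1, -7, -5) = -7

-7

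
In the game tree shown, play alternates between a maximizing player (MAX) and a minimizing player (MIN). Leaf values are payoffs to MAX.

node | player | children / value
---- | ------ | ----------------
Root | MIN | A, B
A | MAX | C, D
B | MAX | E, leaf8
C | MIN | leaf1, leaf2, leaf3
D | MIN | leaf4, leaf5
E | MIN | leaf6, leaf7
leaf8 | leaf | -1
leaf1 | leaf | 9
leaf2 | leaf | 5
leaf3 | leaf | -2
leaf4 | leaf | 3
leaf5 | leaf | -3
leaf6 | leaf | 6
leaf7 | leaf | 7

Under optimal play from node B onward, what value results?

6

E (MIN): min(6, 7) = 6
B (MAX): max(6, -1) = 6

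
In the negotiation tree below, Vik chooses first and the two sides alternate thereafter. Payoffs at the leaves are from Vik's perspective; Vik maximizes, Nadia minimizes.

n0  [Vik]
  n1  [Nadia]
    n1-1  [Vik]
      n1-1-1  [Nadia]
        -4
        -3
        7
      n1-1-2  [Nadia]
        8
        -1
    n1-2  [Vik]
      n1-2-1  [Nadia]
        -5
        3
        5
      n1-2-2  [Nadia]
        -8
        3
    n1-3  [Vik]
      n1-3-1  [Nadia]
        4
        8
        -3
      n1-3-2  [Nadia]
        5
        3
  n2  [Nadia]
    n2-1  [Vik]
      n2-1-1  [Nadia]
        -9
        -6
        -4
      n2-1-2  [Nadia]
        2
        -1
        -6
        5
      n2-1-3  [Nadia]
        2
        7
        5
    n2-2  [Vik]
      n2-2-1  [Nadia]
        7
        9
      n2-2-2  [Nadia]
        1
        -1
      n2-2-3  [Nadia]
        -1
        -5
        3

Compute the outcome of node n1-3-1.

n1-3-1 (Nadia): min(4, 8, -3) = -3

-3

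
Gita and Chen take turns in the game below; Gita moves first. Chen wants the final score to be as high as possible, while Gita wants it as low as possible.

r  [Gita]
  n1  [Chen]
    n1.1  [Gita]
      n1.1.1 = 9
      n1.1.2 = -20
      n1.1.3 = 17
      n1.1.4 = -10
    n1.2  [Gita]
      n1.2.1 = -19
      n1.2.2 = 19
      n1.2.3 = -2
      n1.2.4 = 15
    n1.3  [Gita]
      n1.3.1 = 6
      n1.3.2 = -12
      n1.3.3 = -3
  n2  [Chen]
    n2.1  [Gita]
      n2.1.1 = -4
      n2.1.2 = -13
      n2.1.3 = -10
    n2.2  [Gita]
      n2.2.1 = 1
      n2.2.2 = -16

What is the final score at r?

-13

n1.1 (Gita): min(9, -20, 17, -10) = -20
n1.2 (Gita): min(-19, 19, -2, 15) = -19
n1.3 (Gita): min(6, -12, -3) = -12
n1 (Chen): max(-20, -19, -12) = -12
n2.1 (Gita): min(-4, -13, -10) = -13
n2.2 (Gita): min(1, -16) = -16
n2 (Chen): max(-13, -16) = -13
r (Gita): min(-12, -13) = -13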